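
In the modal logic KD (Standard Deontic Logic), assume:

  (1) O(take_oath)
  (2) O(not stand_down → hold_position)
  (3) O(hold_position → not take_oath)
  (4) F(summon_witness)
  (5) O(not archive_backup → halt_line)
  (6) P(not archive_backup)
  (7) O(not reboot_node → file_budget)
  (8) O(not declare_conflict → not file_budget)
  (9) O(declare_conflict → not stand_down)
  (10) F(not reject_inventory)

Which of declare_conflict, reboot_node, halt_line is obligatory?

From premise 1 we have O(take_oath).
Premise 3 is O(hold_position → not take_oath); contrapositively O(take_oath → not hold_position). Since O(take_oath) holds, K gives O(not hold_position).
Premise 2 is O(not stand_down → hold_position); contrapositively O(not hold_position → stand_down). Since O(not hold_position) holds, K gives O(stand_down).
Premise 9 is O(declare_conflict → not stand_down); contrapositively O(stand_down → not declare_conflict). Since O(stand_down) holds, K gives O(not declare_conflict).
From O(not declare_conflict) and premise 8, O(not declare_conflict → not file_budget), we obtain O(not file_budget).
Premise 7 is O(not reboot_node → file_budget); contrapositively O(not file_budget → reboot_node). Since O(not file_budget) holds, K gives O(reboot_node).
So O(reboot_node) holds — reboot_node is obligatory. None of the other listed options is made obligatory by any chain of premises.

reboot_node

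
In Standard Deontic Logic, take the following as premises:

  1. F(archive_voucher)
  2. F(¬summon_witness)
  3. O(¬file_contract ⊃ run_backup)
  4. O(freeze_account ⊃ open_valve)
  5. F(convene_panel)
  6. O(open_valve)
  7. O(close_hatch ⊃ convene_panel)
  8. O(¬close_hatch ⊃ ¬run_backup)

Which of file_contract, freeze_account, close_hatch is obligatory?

Premise 5 is F(convene_panel), i.e. O(¬convene_panel).
Premise 7 is O(close_hatch ⊃ convene_panel); contrapositively O(¬convene_panel ⊃ ¬close_hatch). Since O(¬convene_panel) holds, K gives O(¬close_hatch).
Applying K to premise 8 (O(¬close_hatch ⊃ ¬run_backup)) and O(¬close_hatch) yields O(¬run_backup).
The contrapositive of premise 3 (O(¬file_contract ⊃ run_backup)) is O(¬run_backup ⊃ file_contract), and O(¬run_backup) is already established, so O(file_contract).
So O(file_contract) holds — file_contract is obligatory. None of the other listed options is made obligatory by any chain of premises.

file_contract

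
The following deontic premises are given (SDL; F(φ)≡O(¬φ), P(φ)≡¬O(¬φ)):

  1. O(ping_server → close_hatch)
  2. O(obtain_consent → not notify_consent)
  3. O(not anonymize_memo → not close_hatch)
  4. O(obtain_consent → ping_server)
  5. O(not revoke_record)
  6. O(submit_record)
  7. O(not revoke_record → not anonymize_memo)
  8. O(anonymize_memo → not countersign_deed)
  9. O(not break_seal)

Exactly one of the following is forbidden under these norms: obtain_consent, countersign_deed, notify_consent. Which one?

obtain_consent

From premise 5 we have O(not revoke_record).
With premise 7, O(not revoke_record → not anonymize_memo), the K-axiom yields O(not anonymize_memo).
With premise 3, O(not anonymize_memo → not close_hatch), the K-axiom yields O(not close_hatch).
Premise 1 is O(ping_server → close_hatch); contrapositively O(not close_hatch → not ping_server). Since O(not close_hatch) holds, K gives O(not ping_server).
Premise 4 is O(obtain_consent → ping_server); contrapositively O(not ping_server → not obtain_consent). Since O(not ping_server) holds, K gives O(not obtain_consent).
So O(not obtain_consent) holds, i.e. obtain_consent is forbidden. None of the other listed options is forbidden under the premises.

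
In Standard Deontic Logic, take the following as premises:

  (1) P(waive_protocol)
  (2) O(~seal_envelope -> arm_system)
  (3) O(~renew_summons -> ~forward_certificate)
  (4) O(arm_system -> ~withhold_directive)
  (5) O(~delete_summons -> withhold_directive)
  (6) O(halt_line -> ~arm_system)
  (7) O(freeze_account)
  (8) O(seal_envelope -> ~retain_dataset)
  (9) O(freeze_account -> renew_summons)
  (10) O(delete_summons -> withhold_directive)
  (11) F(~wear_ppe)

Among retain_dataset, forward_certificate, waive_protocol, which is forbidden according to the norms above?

retain_dataset

Premises 5 and 10 are O(~delete_summons -> withhold_directive) and O(delete_summons -> withhold_directive); every ideal world satisfies ~delete_summons or delete_summons, so in either case withhold_directive holds — hence O(withhold_directive).
Premise 4, O(arm_system -> ~withhold_directive), contraposes to O(withhold_directive -> ~arm_system); with O(withhold_directive) we get O(~arm_system).
Premise 2, O(~seal_envelope -> arm_system), contraposes to O(~arm_system -> seal_envelope); with O(~arm_system) we get O(seal_envelope).
With premise 8, O(seal_envelope -> ~retain_dataset), the K-axiom yields O(~retain_dataset).
So O(~retain_dataset) holds, i.e. retain_dataset is forbidden. None of the other listed options is forbidden under the premises.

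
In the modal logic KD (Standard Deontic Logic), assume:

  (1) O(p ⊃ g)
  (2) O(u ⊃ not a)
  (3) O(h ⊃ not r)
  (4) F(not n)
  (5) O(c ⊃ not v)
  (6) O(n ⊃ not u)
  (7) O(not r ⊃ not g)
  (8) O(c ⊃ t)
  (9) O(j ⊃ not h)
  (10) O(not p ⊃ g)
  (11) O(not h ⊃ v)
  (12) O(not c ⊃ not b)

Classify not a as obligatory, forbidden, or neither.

Neither

Premise 2 is O(u ⊃ not a), but O(u) is not derivable from the premises, so it does not yield O(not a).
No premise or chain of K-axiom applications forces O(not a), and none forces O(a). So not a is neither obligatory nor forbidden under these norms.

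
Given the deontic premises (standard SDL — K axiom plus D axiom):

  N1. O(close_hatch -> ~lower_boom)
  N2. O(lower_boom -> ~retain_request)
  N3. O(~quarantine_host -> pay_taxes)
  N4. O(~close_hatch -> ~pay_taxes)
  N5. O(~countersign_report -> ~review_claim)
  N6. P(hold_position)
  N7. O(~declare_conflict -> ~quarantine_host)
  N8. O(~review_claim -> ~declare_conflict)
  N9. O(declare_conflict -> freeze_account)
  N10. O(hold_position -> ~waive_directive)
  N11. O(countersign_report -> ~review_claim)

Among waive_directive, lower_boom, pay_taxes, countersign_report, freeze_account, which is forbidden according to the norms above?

lower_boom

Premises 5 and 11 cover both cases: O(~countersign_report -> ~review_claim) and O(countersign_report -> ~review_claim). Since ~countersign_report ∨ countersign_report is a tautology, O(~review_claim) follows.
Premise 8 is O(~review_claim -> ~declare_conflict); since O(~review_claim), deontic closure gives O(~declare_conflict).
With premise 7, O(~declare_conflict -> ~quarantine_host), the K-axiom yields O(~quarantine_host).
Premise 3 is O(~quarantine_host -> pay_taxes); since O(~quarantine_host), deontic closure gives O(pay_taxes).
Premise 4, O(~close_hatch -> ~pay_taxes), contraposes to O(pay_taxes -> close_hatch); with O(pay_taxes) we get O(close_hatch).
From O(close_hatch) and premise 1, O(close_hatch -> ~lower_boom), we obtain O(~lower_boom).
So O(~lower_boom) holds, i.e. lower_boom is forbidden. None of the other listed options is forbidden under the premises.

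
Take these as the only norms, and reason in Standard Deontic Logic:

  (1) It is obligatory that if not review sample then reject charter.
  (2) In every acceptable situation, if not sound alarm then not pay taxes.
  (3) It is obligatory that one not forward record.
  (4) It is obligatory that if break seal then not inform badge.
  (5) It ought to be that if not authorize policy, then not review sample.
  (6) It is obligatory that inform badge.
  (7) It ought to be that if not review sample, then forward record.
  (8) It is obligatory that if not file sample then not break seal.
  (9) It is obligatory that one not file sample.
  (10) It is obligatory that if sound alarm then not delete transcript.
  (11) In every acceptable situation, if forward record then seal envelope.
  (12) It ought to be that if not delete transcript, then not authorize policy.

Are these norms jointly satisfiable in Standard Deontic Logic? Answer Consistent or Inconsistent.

Consistent

Premise 4 is O(break_seal → ¬inform_badge), but O(break_seal) is not derivable from the premises, so it does not yield O(¬inform_badge).
So O(¬inform_badge) is not derivable, and the apparent clash with O(inform_badge) does not arise.
A world satisfying every obligation exists (e.g. authorize_policy=true, break_seal=false, delete_transcript=true, file_sample=false, forward_record=false, inform_badge=true, pay_taxes=false, reject_charter=false, review_sample=true, seal_envelope=false, sound_alarm=false); no atom is both obligatory and forbidden, so the set is consistent.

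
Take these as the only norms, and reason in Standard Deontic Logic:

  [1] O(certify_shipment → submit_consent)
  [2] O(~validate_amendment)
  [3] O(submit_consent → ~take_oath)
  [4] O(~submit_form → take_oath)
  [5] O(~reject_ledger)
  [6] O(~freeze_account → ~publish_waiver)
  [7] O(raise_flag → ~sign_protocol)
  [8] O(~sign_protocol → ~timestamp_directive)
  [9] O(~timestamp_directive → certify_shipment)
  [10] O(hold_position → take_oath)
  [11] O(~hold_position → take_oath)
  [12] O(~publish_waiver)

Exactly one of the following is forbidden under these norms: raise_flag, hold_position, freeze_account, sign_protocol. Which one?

raise_flag

By case analysis on hold_position: premise 10 gives O(hold_position → take_oath) and premise 11 gives O(~hold_position → take_oath), so O(take_oath) either way.
Premise 3, O(submit_consent → ~take_oath), contraposes to O(take_oath → ~submit_consent); with O(take_oath) we get O(~submit_consent).
The contrapositive of premise 1 (O(certify_shipment → submit_consent)) is O(~submit_consent → ~certify_shipment), and O(~submit_consent) is already established, so O(~certify_shipment).
Premise 9, O(~timestamp_directive → certify_shipment), contraposes to O(~certify_shipment → timestamp_directive); with O(~certify_shipment) we get O(timestamp_directive).
Premise 8, O(~sign_protocol → ~timestamp_directive), contraposes to O(timestamp_directive → sign_protocol); with O(timestamp_directive) we get O(sign_protocol).
Premise 7 is O(raise_flag → ~sign_protocol); contrapositively O(sign_protocol → ~raise_flag). Since O(sign_protocol) holds, K gives O(~raise_flag).
So O(~raise_flag) holds, i.e. raise_flag is forbidden. None of the other listed options is forbidden under the premises.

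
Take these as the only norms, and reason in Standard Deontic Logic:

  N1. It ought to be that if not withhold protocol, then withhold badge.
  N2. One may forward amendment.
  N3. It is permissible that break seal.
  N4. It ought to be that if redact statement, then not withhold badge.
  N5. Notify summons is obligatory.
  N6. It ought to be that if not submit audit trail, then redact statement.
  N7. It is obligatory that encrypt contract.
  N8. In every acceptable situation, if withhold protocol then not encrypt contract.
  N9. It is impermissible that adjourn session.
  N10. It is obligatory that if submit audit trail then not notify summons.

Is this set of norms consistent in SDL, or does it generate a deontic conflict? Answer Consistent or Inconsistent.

Inconsistent

Premise 7 gives O(encrypt_contract).
Premise 8, O(withhold_protocol → ¬encrypt_contract), contraposes to O(encrypt_contract → ¬withhold_protocol); with O(encrypt_contract) we get O(¬withhold_protocol).
Applying K to premise 1 (O(¬withhold_protocol → withhold_badge)) and O(¬withhold_protocol) yields O(withhold_badge).
Premise 4, O(redact_statement → ¬withhold_badge), contraposes to O(withhold_badge → ¬redact_statement); with O(withhold_badge) we get O(¬redact_statement).
The contrapositive of premise 6 (O(¬submit_audit_trail → redact_statement)) is O(¬redact_statement → submit_audit_trail), and O(¬redact_statement) is already established, so O(submit_audit_trail).
Premise 10 is O(submit_audit_trail → ¬notify_summons); since O(submit_audit_trail), deontic closure gives O(¬notify_summons).
However, premise 5 gives O(notify_summons).
We now have both O(¬notify_summons) and O(notify_summons) — notify_summons is simultaneously obligatory and forbidden, violating the D-axiom.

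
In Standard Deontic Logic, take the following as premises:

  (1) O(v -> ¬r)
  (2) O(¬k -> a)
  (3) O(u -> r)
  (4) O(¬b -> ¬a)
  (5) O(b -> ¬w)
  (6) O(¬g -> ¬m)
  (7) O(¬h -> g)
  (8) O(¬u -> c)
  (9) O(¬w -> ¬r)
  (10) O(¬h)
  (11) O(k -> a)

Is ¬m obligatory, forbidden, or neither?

Neither

Premise 6 is O(¬g -> ¬m), but O(¬g) is not derivable from the premises, so it does not yield O(¬m).
No premise or chain of K-axiom applications forces O(¬m), and none forces O(m). So ¬m is neither obligatory nor forbidden under these norms.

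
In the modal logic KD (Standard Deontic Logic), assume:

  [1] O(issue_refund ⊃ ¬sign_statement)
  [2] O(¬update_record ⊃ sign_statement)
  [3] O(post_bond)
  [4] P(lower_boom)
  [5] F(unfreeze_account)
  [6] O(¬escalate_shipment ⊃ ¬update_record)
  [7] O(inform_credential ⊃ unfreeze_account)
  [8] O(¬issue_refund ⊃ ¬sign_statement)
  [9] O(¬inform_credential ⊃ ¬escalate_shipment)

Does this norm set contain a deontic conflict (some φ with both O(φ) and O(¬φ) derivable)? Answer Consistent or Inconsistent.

Premises 1 and 8 are O(issue_refund ⊃ ¬sign_statement) and O(¬issue_refund ⊃ ¬sign_statement); every ideal world satisfies issue_refund or ¬issue_refund, so in either case ¬sign_statement holds — hence O(¬sign_statement).
Premise 2, O(¬update_record ⊃ sign_statement), contraposes to O(¬sign_statement ⊃ update_record); with O(¬sign_statement) we get O(update_record).
Premise 6, O(¬escalate_shipment ⊃ ¬update_record), contraposes to O(update_record ⊃ escalate_shipment); with O(update_record) we get O(escalate_shipment).
Premise 9, O(¬inform_credential ⊃ ¬escalate_shipment), contraposes to O(escalate_shipment ⊃ inform_credential); with O(escalate_shipment) we get O(inform_credential).
From O(inform_credential) and premise 7, O(inform_credential ⊃ unfreeze_account), we obtain O(unfreeze_account).
Yet premise 5 is F(unfreeze_account), i.e. O(¬unfreeze_account).
We now have both O(unfreeze_account) and O(¬unfreeze_account) — unfreeze_account is simultaneously obligatory and forbidden, violating the D-axiom.

Inconsistent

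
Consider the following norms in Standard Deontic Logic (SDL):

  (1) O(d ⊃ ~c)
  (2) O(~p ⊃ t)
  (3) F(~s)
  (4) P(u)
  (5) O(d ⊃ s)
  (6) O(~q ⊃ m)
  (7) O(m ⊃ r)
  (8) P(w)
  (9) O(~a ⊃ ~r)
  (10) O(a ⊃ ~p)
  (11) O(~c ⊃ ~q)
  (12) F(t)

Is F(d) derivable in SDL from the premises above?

Premise 12 is F(t), i.e. O(~t).
Premise 2, O(~p ⊃ t), contraposes to O(~t ⊃ p); with O(~t) we get O(p).
The contrapositive of premise 10 (O(a ⊃ ~p)) is O(p ⊃ ~a), and O(p) is already established, so O(~a).
Premise 9 is O(~a ⊃ ~r); since O(~a), deontic closure gives O(~r).
The contrapositive of premise 7 (O(m ⊃ r)) is O(~r ⊃ ~m), and O(~r) is already established, so O(~m).
Premise 6, O(~q ⊃ m), contraposes to O(~m ⊃ q); with O(~m) we get O(q).
Premise 11, O(~c ⊃ ~q), contraposes to O(q ⊃ c); with O(q) we get O(c).
Premise 1, O(d ⊃ ~c), contraposes to O(c ⊃ ~d); with O(c) we get O(~d).
Premises 3, 4, 5, 8 do not contribute to this derivation.
So O(~d) holds, i.e. F(d). The claim follows.

Yes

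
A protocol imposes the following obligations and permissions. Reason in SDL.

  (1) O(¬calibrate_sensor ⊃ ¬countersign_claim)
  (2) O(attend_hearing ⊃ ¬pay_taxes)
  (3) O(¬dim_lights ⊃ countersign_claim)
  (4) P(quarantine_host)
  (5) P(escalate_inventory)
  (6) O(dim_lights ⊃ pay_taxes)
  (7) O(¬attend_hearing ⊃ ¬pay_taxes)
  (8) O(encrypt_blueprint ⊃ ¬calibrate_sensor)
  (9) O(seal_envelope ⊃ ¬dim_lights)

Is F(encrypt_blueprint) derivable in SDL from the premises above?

Yes

By case analysis on attend_hearing: premise 2 gives O(attend_hearing ⊃ ¬pay_taxes) and premise 7 gives O(¬attend_hearing ⊃ ¬pay_taxes), so O(¬pay_taxes) either way.
Premise 6 is O(dim_lights ⊃ pay_taxes); contrapositively O(¬pay_taxes ⊃ ¬dim_lights). Since O(¬pay_taxes) holds, K gives O(¬dim_lights).
With premise 3, O(¬dim_lights ⊃ countersign_claim), the K-axiom yields O(countersign_claim).
Premise 1, O(¬calibrate_sensor ⊃ ¬countersign_claim), contraposes to O(countersign_claim ⊃ calibrate_sensor); with O(countersign_claim) we get O(calibrate_sensor).
Premise 8, O(encrypt_blueprint ⊃ ¬calibrate_sensor), contraposes to O(calibrate_sensor ⊃ ¬encrypt_blueprint); with O(calibrate_sensor) we get O(¬encrypt_blueprint).
Premises 4, 5, 9 do not contribute to this derivation.
So O(¬encrypt_blueprint) holds, i.e. F(encrypt_blueprint). The claim follows.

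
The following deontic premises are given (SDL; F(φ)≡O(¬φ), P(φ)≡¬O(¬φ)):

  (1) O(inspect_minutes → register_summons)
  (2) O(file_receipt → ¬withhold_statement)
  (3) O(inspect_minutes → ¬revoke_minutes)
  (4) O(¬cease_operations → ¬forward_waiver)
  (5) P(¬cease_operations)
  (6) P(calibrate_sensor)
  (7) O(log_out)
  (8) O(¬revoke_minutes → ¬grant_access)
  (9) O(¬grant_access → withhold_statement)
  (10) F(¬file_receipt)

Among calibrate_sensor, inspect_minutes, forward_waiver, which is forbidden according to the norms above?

inspect_minutes

Premise 10, F(¬file_receipt), is equivalent to O(file_receipt).
Premise 2 is O(file_receipt → ¬withhold_statement); since O(file_receipt), deontic closure gives O(¬withhold_statement).
The contrapositive of premise 9 (O(¬grant_access → withhold_statement)) is O(¬withhold_statement → grant_access), and O(¬withhold_statement) is already established, so O(grant_access).
Premise 8 is O(¬revoke_minutes → ¬grant_access); contrapositively O(grant_access → revoke_minutes). Since O(grant_access) holds, K gives O(revoke_minutes).
Premise 3, O(inspect_minutes → ¬revoke_minutes), contraposes to O(revoke_minutes → ¬inspect_minutes); with O(revoke_minutes) we get O(¬inspect_minutes).
So O(¬inspect_minutes) holds, i.e. inspect_minutes is forbidden. None of the other listed options is forbidden under the premises.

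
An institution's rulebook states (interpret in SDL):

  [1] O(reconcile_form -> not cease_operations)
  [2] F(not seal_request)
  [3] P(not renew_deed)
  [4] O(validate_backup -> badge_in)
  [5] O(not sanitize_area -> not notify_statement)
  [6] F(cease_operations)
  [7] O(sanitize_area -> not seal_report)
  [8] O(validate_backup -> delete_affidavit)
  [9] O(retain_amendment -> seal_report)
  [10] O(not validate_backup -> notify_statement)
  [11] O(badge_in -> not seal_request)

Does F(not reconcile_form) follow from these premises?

Premise 1 is O(reconcile_form -> not cease_operations); even if O(not cease_operations) held, inferring O(reconcile_form) would be affirming the consequent — invalid.
No other premise forces O(reconcile_form). An ideal world satisfying every premise can still have not reconcile_form true, so F(not reconcile_form) is not derivable.

No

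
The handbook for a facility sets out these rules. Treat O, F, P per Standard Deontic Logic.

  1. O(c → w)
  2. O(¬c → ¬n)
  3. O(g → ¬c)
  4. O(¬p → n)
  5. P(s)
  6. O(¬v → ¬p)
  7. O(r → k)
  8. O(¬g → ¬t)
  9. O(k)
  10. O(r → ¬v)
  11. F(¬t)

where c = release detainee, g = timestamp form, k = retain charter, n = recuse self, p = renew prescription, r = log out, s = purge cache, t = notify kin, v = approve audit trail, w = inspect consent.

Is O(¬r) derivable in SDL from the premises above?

Premise 11 is F(¬t), i.e. O(t).
Premise 8, O(¬g → ¬t), contraposes to O(t → g); with O(t) we get O(g).
With premise 3, O(g → ¬c), the K-axiom yields O(¬c).
From O(¬c) and premise 2, O(¬c → ¬n), we obtain O(¬n).
Premise 4 is O(¬p → n); contrapositively O(¬n → p). Since O(¬n) holds, K gives O(p).
Premise 6, O(¬v → ¬p), contraposes to O(p → v); with O(p) we get O(v).
The contrapositive of premise 10 (O(r → ¬v)) is O(v → ¬r), and O(v) is already established, so O(¬r).
Premises 1, 5, 7, 9 do not contribute to this derivation.
So O(¬r) follows.

Yes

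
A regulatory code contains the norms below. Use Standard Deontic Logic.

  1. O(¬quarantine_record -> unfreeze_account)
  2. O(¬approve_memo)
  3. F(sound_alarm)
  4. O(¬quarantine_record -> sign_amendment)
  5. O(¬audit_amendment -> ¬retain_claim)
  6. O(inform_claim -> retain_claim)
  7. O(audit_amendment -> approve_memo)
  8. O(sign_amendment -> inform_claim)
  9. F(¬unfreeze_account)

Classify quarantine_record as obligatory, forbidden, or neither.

Obligatory

Premise 2 gives O(¬approve_memo).
The contrapositive of premise 7 (O(audit_amendment -> approve_memo)) is O(¬approve_memo -> ¬audit_amendment), and O(¬approve_memo) is already established, so O(¬audit_amendment).
From O(¬audit_amendment) and premise 5, O(¬audit_amendment -> ¬retain_claim), we obtain O(¬retain_claim).
Premise 6 is O(inform_claim -> retain_claim); contrapositively O(¬retain_claim -> ¬inform_claim). Since O(¬retain_claim) holds, K gives O(¬inform_claim).
Premise 8 is O(sign_amendment -> inform_claim); contrapositively O(¬inform_claim -> ¬sign_amendment). Since O(¬inform_claim) holds, K gives O(¬sign_amendment).
The contrapositive of premise 4 (O(¬quarantine_record -> sign_amendment)) is O(¬sign_amendment -> quarantine_record), and O(¬sign_amendment) is already established, so O(quarantine_record).
Premises 1, 3, 9 do not contribute to this derivation.
Hence quarantine_record is obligatory.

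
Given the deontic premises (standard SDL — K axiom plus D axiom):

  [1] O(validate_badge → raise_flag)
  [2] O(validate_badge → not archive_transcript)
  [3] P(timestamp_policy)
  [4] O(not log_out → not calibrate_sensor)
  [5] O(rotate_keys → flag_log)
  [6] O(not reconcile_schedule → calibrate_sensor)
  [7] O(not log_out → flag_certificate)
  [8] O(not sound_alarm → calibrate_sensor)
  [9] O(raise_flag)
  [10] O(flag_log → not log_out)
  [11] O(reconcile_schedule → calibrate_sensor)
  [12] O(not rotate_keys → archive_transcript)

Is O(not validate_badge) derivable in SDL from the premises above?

Premises 6 and 11 are O(not reconcile_schedule → calibrate_sensor) and O(reconcile_schedule → calibrate_sensor); every ideal world satisfies not reconcile_schedule or reconcile_schedule, so in either case calibrate_sensor holds — hence O(calibrate_sensor).
The contrapositive of premise 4 (O(not log_out → not calibrate_sensor)) is O(calibrate_sensor → log_out), and O(calibrate_sensor) is already established, so O(log_out).
The contrapositive of premise 10 (O(flag_log → not log_out)) is O(log_out → not flag_log), and O(log_out) is already established, so O(not flag_log).
The contrapositive of premise 5 (O(rotate_keys → flag_log)) is O(not flag_log → not rotate_keys), and O(not flag_log) is already established, so O(not rotate_keys).
With premise 12, O(not rotate_keys → archive_transcript), the K-axiom yields O(archive_transcript).
The contrapositive of premise 2 (O(validate_badge → not archive_transcript)) is O(archive_transcript → not validate_badge), and O(archive_transcript) is already established, so O(not validate_badge).
Premises 1, 3, 7, 8, 9 do not contribute to this derivation.
So O(not validate_badge) follows.

Yes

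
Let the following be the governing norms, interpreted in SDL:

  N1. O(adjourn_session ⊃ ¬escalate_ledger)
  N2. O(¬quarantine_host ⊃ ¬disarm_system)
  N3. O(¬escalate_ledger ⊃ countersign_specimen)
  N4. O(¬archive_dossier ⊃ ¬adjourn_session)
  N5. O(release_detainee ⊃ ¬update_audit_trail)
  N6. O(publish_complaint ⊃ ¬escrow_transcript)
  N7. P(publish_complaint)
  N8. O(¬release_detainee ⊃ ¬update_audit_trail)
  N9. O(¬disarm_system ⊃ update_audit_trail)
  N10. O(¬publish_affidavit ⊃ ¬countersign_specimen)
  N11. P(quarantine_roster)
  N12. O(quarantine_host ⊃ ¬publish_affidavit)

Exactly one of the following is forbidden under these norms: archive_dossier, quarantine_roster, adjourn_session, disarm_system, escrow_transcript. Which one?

Premises 5 and 8 are O(release_detainee ⊃ ¬update_audit_trail) and O(¬release_detainee ⊃ ¬update_audit_trail); every ideal world satisfies release_detainee or ¬release_detainee, so in either case ¬update_audit_trail holds — hence O(¬update_audit_trail).
Premise 9 is O(¬disarm_system ⊃ update_audit_trail); contrapositively O(¬update_audit_trail ⊃ disarm_system). Since O(¬update_audit_trail) holds, K gives O(disarm_system).
Premise 2, O(¬quarantine_host ⊃ ¬disarm_system), contraposes to O(disarm_system ⊃ quarantine_host); with O(disarm_system) we get O(quarantine_host).
Premise 12 is O(quarantine_host ⊃ ¬publish_affidavit); since O(quarantine_host), deontic closure gives O(¬publish_affidavit).
From O(¬publish_affidavit) and premise 10, O(¬publish_affidavit ⊃ ¬countersign_specimen), we obtain O(¬countersign_specimen).
Premise 3, O(¬escalate_ledger ⊃ countersign_specimen), contraposes to O(¬countersign_specimen ⊃ escalate_ledger); with O(¬countersign_specimen) we get O(escalate_ledger).
Premise 1, O(adjourn_session ⊃ ¬escalate_ledger), contraposes to O(escalate_ledger ⊃ ¬adjourn_session); with O(escalate_ledger) we get O(¬adjourn_session).
So O(¬adjourn_session) holds, i.e. adjourn_session is forbidden. None of the other listed options is forbidden under the premises.

adjourn_session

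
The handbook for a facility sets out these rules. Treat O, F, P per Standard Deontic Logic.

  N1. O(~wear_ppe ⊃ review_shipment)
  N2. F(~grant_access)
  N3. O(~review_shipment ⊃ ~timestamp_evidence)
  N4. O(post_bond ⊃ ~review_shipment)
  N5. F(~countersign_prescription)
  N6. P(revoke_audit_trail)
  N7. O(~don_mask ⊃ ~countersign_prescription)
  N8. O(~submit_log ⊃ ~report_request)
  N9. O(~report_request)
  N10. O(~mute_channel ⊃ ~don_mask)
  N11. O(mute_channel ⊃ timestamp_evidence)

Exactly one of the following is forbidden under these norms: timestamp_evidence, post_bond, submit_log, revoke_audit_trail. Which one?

F(~countersign_prescription) at premise 5 means O(countersign_prescription).
Premise 7 is O(~don_mask ⊃ ~countersign_prescription); contrapositively O(countersign_prescription ⊃ don_mask). Since O(countersign_prescription) holds, K gives O(don_mask).
Premise 10 is O(~mute_channel ⊃ ~don_mask); contrapositively O(don_mask ⊃ mute_channel). Since O(don_mask) holds, K gives O(mute_channel).
Applying K to premise 11 (O(mute_channel ⊃ timestamp_evidence)) and O(mute_channel) yields O(timestamp_evidence).
Premise 3 is O(~review_shipment ⊃ ~timestamp_evidence); contrapositively O(timestamp_evidence ⊃ review_shipment). Since O(timestamp_evidence) holds, K gives O(review_shipment).
Premise 4 is O(post_bond ⊃ ~review_shipment); contrapositively O(review_shipment ⊃ ~post_bond). Since O(review_shipment) holds, K gives O(~post_bond).
So O(~post_bond) holds, i.e. post_bond is forbidden. None of the other listed options is forbidden under the premises.

post_bond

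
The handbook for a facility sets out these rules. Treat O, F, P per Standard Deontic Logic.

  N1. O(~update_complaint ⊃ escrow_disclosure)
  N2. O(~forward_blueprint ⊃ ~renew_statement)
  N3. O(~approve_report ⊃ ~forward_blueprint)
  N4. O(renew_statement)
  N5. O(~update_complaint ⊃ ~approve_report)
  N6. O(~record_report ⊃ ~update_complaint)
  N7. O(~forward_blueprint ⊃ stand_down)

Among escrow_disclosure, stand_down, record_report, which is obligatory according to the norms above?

record_report

From premise 4 we have O(renew_statement).
The contrapositive of premise 2 (O(~forward_blueprint ⊃ ~renew_statement)) is O(renew_statement ⊃ forward_blueprint), and O(renew_statement) is already established, so O(forward_blueprint).
The contrapositive of premise 3 (O(~approve_report ⊃ ~forward_blueprint)) is O(forward_blueprint ⊃ approve_report), and O(forward_blueprint) is already established, so O(approve_report).
Premise 5, O(~update_complaint ⊃ ~approve_report), contraposes to O(approve_report ⊃ update_complaint); with O(approve_report) we get O(update_complaint).
Premise 6 is O(~record_report ⊃ ~update_complaint); contrapositively O(update_complaint ⊃ record_report). Since O(update_complaint) holds, K gives O(record_report).
So O(record_report) holds — record_report is obligatory. None of the other listed options is made obligatory by any chain of premises.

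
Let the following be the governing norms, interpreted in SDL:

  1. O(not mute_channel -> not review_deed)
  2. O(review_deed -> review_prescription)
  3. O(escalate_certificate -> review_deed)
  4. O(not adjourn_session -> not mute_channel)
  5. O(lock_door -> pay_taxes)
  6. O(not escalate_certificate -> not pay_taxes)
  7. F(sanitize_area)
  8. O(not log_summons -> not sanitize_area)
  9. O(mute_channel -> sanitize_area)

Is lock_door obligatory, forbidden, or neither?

Premise 7 is F(sanitize_area), i.e. O(not sanitize_area).
The contrapositive of premise 9 (O(mute_channel -> sanitize_area)) is O(not sanitize_area -> not mute_channel), and O(not sanitize_area) is already established, so O(not mute_channel).
With premise 1, O(not mute_channel -> not review_deed), the K-axiom yields O(not review_deed).
Premise 3 is O(escalate_certificate -> review_deed); contrapositively O(not review_deed -> not escalate_certificate). Since O(not review_deed) holds, K gives O(not escalate_certificate).
Applying K to premise 6 (O(not escalate_certificate -> not pay_taxes)) and O(not escalate_certificate) yields O(not pay_taxes).
The contrapositive of premise 5 (O(lock_door -> pay_taxes)) is O(not pay_taxes -> not lock_door), and O(not pay_taxes) is already established, so O(not lock_door).
Premises 2, 4, 8 do not contribute to this derivation.
Thus O(not lock_door), which is F(lock_door): lock_door is forbidden.

Forbidden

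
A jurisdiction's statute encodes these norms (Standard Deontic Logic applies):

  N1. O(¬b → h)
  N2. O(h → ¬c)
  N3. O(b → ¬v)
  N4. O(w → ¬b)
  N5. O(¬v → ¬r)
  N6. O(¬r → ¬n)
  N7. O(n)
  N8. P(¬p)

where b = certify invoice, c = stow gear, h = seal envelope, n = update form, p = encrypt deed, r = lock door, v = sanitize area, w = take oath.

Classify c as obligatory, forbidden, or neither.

Premise 7 states O(n) outright.
Premise 6 is O(¬r → ¬n); contrapositively O(n → r). Since O(n) holds, K gives O(r).
Premise 5, O(¬v → ¬r), contraposes to O(r → v); with O(r) we get O(v).
The contrapositive of premise 3 (O(b → ¬v)) is O(v → ¬b), and O(v) is already established, so O(¬b).
Applying K to premise 1 (O(¬b → h)) and O(¬b) yields O(h).
Premise 2 is O(h → ¬c); since O(h), deontic closure gives O(¬c).
Premises 4, 8 do not contribute to this derivation.
Thus O(¬c), which is F(c): c is forbidden.

Forbidden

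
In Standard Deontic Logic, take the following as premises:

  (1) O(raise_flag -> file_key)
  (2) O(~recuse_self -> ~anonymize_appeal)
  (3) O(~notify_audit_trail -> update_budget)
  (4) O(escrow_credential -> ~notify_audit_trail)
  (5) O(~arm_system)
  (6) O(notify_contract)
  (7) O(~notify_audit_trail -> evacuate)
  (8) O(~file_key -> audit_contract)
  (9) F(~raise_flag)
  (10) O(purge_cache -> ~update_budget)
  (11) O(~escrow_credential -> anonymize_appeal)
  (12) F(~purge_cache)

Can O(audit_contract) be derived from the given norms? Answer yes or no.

Premise 8 is O(~file_key -> audit_contract), but O(~file_key) is not derivable from the premises, so it does not yield O(audit_contract).
No other premise forces O(audit_contract). An ideal world satisfying every premise can still have audit_contract false, so O(audit_contract) is not derivable.

No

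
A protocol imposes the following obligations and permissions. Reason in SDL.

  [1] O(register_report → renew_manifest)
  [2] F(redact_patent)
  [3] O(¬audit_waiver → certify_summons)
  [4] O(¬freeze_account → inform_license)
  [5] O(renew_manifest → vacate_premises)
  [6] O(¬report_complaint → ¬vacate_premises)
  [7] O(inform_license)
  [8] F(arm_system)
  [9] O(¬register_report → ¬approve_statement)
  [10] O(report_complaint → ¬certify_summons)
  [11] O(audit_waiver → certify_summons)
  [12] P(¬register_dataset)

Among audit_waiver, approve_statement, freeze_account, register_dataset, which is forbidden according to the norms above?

Premises 11 and 3 are O(audit_waiver → certify_summons) and O(¬audit_waiver → certify_summons); every ideal world satisfies audit_waiver or ¬audit_waiver, so in either case certify_summons holds — hence O(certify_summons).
Premise 10 is O(report_complaint → ¬certify_summons); contrapositively O(certify_summons → ¬report_complaint). Since O(certify_summons) holds, K gives O(¬report_complaint).
Applying K to premise 6 (O(¬report_complaint → ¬vacate_premises)) and O(¬report_complaint) yields O(¬vacate_premises).
Premise 5, O(renew_manifest → vacate_premises), contraposes to O(¬vacate_premises → ¬renew_manifest); with O(¬vacate_premises) we get O(¬renew_manifest).
Premise 1, O(register_report → renew_manifest), contraposes to O(¬renew_manifest → ¬register_report); with O(¬renew_manifest) we get O(¬register_report).
Premise 9 is O(¬register_report → ¬approve_statement); since O(¬register_report), deontic closure gives O(¬approve_statement).
So O(¬approve_statement) holds, i.e. approve_statement is forbidden. None of the other listed options is forbidden under the premises.

approve_statement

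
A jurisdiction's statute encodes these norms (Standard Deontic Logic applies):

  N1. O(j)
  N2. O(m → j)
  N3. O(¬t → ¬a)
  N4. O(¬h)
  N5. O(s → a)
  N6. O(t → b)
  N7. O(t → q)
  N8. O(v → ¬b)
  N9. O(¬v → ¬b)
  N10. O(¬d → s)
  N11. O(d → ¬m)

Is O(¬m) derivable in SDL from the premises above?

Premises 8 and 9 cover both cases: O(v → ¬b) and O(¬v → ¬b). Since v ∨ ¬v is a tautology, O(¬b) follows.
Premise 6 is O(t → b); contrapositively O(¬b → ¬t). Since O(¬b) holds, K gives O(¬t).
With premise 3, O(¬t → ¬a), the K-axiom yields O(¬a).
The contrapositive of premise 5 (O(s → a)) is O(¬a → ¬s), and O(¬a) is already established, so O(¬s).
The contrapositive of premise 10 (O(¬d → s)) is O(¬s → d), and O(¬s) is already established, so O(d).
Applying K to premise 11 (O(d → ¬m)) and O(d) yields O(¬m).
Premises 1, 2, 4, 7 do not contribute to this derivation.
So O(¬m) follows.

Yes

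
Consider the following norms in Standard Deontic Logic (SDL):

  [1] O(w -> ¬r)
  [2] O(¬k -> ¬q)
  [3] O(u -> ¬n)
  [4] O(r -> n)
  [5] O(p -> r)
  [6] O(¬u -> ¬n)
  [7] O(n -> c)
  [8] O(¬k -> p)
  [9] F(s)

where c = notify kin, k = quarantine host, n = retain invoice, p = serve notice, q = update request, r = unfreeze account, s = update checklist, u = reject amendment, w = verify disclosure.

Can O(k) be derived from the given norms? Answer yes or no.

Yes

By case analysis on u: premise 3 gives O(u -> ¬n) and premise 6 gives O(¬u -> ¬n), so O(¬n) either way.
The contrapositive of premise 4 (O(r -> n)) is O(¬n -> ¬r), and O(¬n) is already established, so O(¬r).
Premise 5 is O(p -> r); contrapositively O(¬r -> ¬p). Since O(¬r) holds, K gives O(¬p).
Premise 8, O(¬k -> p), contraposes to O(¬p -> k); with O(¬p) we get O(k).
Premises 1, 2, 7, 9 do not contribute to this derivation.
So O(k) follows.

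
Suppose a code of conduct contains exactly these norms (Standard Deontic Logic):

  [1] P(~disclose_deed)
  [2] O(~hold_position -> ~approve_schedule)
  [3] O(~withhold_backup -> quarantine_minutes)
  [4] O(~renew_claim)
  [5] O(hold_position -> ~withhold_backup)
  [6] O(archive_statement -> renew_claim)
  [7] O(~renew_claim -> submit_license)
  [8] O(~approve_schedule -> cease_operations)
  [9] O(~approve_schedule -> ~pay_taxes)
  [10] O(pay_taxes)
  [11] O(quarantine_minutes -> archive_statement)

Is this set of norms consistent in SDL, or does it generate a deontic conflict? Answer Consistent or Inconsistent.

Inconsistent

From premise 10 we have O(pay_taxes).
The contrapositive of premise 9 (O(~approve_schedule -> ~pay_taxes)) is O(pay_taxes -> approve_schedule), and O(pay_taxes) is already established, so O(approve_schedule).
Premise 2 is O(~hold_position -> ~approve_schedule); contrapositively O(approve_schedule -> hold_position). Since O(approve_schedule) holds, K gives O(hold_position).
From O(hold_position) and premise 5, O(hold_position -> ~withhold_backup), we obtain O(~withhold_backup).
From O(~withhold_backup) and premise 3, O(~withhold_backup -> quarantine_minutes), we obtain O(quarantine_minutes).
Applying K to premise 11 (O(quarantine_minutes -> archive_statement)) and O(quarantine_minutes) yields O(archive_statement).
With premise 6, O(archive_statement -> renew_claim), the K-axiom yields O(renew_claim).
However, premise 4 gives O(~renew_claim).
We now have both O(renew_claim) and O(~renew_claim) — renew_claim is simultaneously obligatory and forbidden, violating the D-axiom.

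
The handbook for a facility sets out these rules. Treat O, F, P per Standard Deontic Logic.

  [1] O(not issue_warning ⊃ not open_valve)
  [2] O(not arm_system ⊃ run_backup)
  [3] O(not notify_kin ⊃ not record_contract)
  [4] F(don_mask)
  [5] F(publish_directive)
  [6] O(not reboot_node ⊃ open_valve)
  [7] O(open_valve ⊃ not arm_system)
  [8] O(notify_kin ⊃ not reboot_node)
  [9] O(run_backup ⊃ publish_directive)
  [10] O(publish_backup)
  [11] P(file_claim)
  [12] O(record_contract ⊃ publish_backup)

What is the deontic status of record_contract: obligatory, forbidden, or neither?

Forbidden

Premise 5 is F(publish_directive), i.e. O(not publish_directive).
Premise 9 is O(run_backup ⊃ publish_directive); contrapositively O(not publish_directive ⊃ not run_backup). Since O(not publish_directive) holds, K gives O(not run_backup).
Premise 2, O(not arm_system ⊃ run_backup), contraposes to O(not run_backup ⊃ arm_system); with O(not run_backup) we get O(arm_system).
Premise 7, O(open_valve ⊃ not arm_system), contraposes to O(arm_system ⊃ not open_valve); with O(arm_system) we get O(not open_valve).
The contrapositive of premise 6 (O(not reboot_node ⊃ open_valve)) is O(not open_valve ⊃ reboot_node), and O(not open_valve) is already established, so O(reboot_node).
The contrapositive of premise 8 (O(notify_kin ⊃ not reboot_node)) is O(reboot_node ⊃ not notify_kin), and O(reboot_node) is already established, so O(not notify_kin).
Premise 3 is O(not notify_kin ⊃ not record_contract); since O(not notify_kin), deontic closure gives O(not record_contract).
Premises 1, 4, 10, 11, 12 do not contribute to this derivation.
Thus O(not record_contract), which is F(record_contract): record_contract is forbidden.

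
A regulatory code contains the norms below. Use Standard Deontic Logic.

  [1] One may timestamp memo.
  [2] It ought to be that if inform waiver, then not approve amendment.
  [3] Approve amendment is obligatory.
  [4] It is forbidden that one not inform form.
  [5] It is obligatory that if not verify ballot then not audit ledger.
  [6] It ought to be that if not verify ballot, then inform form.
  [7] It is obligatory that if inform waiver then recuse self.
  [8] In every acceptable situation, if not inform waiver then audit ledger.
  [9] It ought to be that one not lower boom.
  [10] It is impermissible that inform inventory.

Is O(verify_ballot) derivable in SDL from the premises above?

Yes

From premise 3 we have O(approve_amendment).
Premise 2, O(inform_waiver → ¬approve_amendment), contraposes to O(approve_amendment → ¬inform_waiver); with O(approve_amendment) we get O(¬inform_waiver).
With premise 8, O(¬inform_waiver → audit_ledger), the K-axiom yields O(audit_ledger).
Premise 5 is O(¬verify_ballot → ¬audit_ledger); contrapositively O(audit_ledger → verify_ballot). Since O(audit_ledger) holds, K gives O(verify_ballot).
Premises 1, 4, 6, 7, 9, 10 do not contribute to this derivation.
So O(verify_ballot) follows.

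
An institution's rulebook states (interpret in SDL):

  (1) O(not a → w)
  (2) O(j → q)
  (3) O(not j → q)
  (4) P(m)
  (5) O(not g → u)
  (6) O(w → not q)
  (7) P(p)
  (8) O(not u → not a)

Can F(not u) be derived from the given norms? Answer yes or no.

By case analysis on j: premise 2 gives O(j → q) and premise 3 gives O(not j → q), so O(q) either way.
The contrapositive of premise 6 (O(w → not q)) is O(q → not w), and O(q) is already established, so O(not w).
Premise 1, O(not a → w), contraposes to O(not w → a); with O(not w) we get O(a).
The contrapositive of premise 8 (O(not u → not a)) is O(a → u), and O(a) is already established, so O(u).
Premises 4, 5, 7 do not contribute to this derivation.
So O(u) holds, i.e. F(not u). The claim follows.

Yes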